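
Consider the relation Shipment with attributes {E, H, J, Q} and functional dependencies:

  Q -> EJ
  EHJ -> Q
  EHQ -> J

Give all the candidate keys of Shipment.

Attribute H never appears on the right-hand side of any dependency, so H must belong to every candidate key.
{H}⁺ = {H}, which is not all of the schema, so we must add further attributes.
{H, Q}⁺: Q→EJ adds E, J → {E, H, J, Q}. Minimal: {Q}⁺ = {E, J, Q}; {H}⁺ = {H} — none reach the full schema.
{E, H, J}⁺: EHJ→Q adds Q → {E, H, J, Q}. Minimal: {H, J}⁺ = {H, J}; {E, J}⁺ = {E, J}; {E, H}⁺ = {E, H} — none reach the full schema.
Any other superkey contains one of these as a subset, so there are no further candidate keys.

{H, Q}, {E, H, J}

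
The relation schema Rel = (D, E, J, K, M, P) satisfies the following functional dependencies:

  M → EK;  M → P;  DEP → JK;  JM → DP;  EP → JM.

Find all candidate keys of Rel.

(M); (E, P)

{M}⁺: M→EK adds E, K; M→P adds P; EP→JM adds J; JM→DP adds D → {D, E, J, K, M, P}.
{E, P}⁺: EP→JM adds J, M; M→EK adds K; JM→DP adds D → {D, E, J, K, M, P}. Minimal: {P}⁺ = {P}; {E}⁺ = {E} — none reach the full schema.
Any other superkey contains one of these as a subset, so there are no further candidate keys.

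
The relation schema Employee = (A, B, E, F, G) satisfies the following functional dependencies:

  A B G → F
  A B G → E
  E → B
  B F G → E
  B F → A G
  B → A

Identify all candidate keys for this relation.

{B, F}⁺: BF→AG adds A, G; ABG→E adds E → {A, B, E, F, G}.
{B, G}⁺: B→A adds A; ABG→F adds F; ABG→E adds E → {A, B, E, F, G}.
{E, F}⁺: E→B adds B; BF→AG adds A, G → {A, B, E, F, G}.
{E, G}⁺: E→B adds B; B→A adds A; ABG→F adds F → {A, B, E, F, G}.
Any other superkey contains one of these as a subset, so there are no further candidate keys.

{B, F}, {B, G}, {E, F}, {E, G}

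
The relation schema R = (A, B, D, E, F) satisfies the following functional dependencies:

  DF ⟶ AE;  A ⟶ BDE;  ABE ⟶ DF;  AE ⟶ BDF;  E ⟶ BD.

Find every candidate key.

(A), (D, F), (E, F)

{A}⁺: A→BDE adds B, D, E; ABE→DF adds F → {A, B, D, E, F}.
{D, F}⁺: DF→AE adds A, E; A→BDE adds B → {A, B, D, E, F}. Minimal: {F}⁺ = {F}; {D}⁺ = {D} — none reach the full schema.
{E, F}⁺: E→BD adds B, D; DF→AE adds A → {A, B, D, E, F}. Minimal: {F}⁺ = {F}; {E}⁺ = {B, D, E} — none reach the full schema.
Any other superkey contains one of these as a subset, so there are no further candidate keys.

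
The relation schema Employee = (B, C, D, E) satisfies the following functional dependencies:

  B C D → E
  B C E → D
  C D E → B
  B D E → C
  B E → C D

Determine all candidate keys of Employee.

{B, E}; {B, C, D}; {C, D, E}

{B, E}⁺: BE→CD adds C, D → {B, C, D, E}. Minimal: {E}⁺ = {E}; {B}⁺ = {B} — none reach the full schema.
{B, C, D}⁺: BCD→E adds E → {B, C, D, E}. Minimal: {C, D}⁺ = {C, D}; {B, D}⁺ = {B, D}; {B, C}⁺ = {B, C} — none reach the full schema.
{C, D, E}⁺: CDE→B adds B → {B, C, D, E}. Minimal: {D, E}⁺ = {D, E}; {C, E}⁺ = {C, E}; {C, D}⁺ = {C, D} — none reach the full schema.
Any other superkey contains one of these as a subset, so there are no further candidate keys.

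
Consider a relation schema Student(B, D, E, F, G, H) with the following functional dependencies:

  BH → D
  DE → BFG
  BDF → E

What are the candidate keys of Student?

Attribute H never appears on the right-hand side of any dependency, so H must belong to every candidate key.
{H}⁺ = {H}, which is not all of the schema, so we must add further attributes.
{B, E, H}⁺: BH→D adds D; DE→BFG adds F, G → {B, D, E, F, G, H}. Minimal: {E, H}⁺ = {E, H}; {B, H}⁺ = {B, D, H}; {B, E}⁺ = {B, E} — none reach the full schema.
{B, F, H}⁺: BH→D adds D; BDF→E adds E; DE→BFG adds G → {B, D, E, F, G, H}. Minimal: {F, H}⁺ = {F, H}; {B, H}⁺ = {B, D, H}; {B, F}⁺ = {B, F} — none reach the full schema.
{D, E, H}⁺: DE→BFG adds B, F, G → {B, D, E, F, G, H}. Minimal: {E, H}⁺ = {E, H}; {D, H}⁺ = {D, H}; {D, E}⁺ = {B, D, E, F, G} — none reach the full schema.
Any other superkey contains one of these as a subset, so there are no further candidate keys.

{B, E, H}, {B, F, H}, {D, E, H}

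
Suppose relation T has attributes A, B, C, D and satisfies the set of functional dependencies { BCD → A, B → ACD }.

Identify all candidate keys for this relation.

Attribute B never appears on the right-hand side of any dependency, so B must belong to every candidate key.
{B}⁺ = {A, B, C, D}, which is all of the schema, so {B} is the only candidate key.

{B}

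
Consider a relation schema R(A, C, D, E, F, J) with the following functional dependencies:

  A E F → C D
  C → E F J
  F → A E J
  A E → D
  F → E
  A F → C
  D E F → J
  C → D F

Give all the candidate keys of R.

{C}⁺: C→EFJ adds E, F, J; F→AEJ adds A; AE→D adds D → {A, C, D, E, F, J}.
{F}⁺: F→AEJ adds A, E, J; AE→D adds D; AF→C adds C → {A, C, D, E, F, J}.

{C}, {F}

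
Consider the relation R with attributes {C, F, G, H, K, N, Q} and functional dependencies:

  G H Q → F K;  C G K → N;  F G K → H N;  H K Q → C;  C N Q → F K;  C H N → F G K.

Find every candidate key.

{G, H, Q}, {C, G, K, Q}, {C, G, N, Q}, {C, H, N, Q}, {F, G, K, Q}, {H, K, N, Q}

Attribute Q never appears on the right-hand side of any dependency, so Q must belong to every candidate key.
{Q}⁺ = {Q}, which is not all of the schema, so we must add further attributes.
{G, H, Q}⁺: GHQ→FK adds F, K; FGK→HN adds N; HKQ→C adds C → {C, F, G, H, K, N, Q}. Minimal: {H, Q}⁺ = {H, Q}; {G, Q}⁺ = {G, Q}; {G, H}⁺ = {G, H} — none reach the full schema.
{C, G, K, Q}⁺: CGK→N adds N; CNQ→FK adds F; FGK→HN adds H → {C, F, G, H, K, N, Q}. Minimal: {G, K, Q}⁺ = {G, K, Q}; {C, K, Q}⁺ = {C, K, Q}; {C, G, Q}⁺ = {C, G, Q}; … — none reach the full schema.
{C, G, N, Q}⁺: CNQ→FK adds F, K; FGK→HN adds H → {C, F, G, H, K, N, Q}. Minimal: {G, N, Q}⁺ = {G, N, Q}; {C, N, Q}⁺ = {C, F, K, N, Q}; {C, G, Q}⁺ = {C, G, Q}; … — none reach the full schema.
{C, H, N, Q}⁺: CNQ→FK adds F, K; CHN→FGK adds G → {C, F, G, H, K, N, Q}. Minimal: {H, N, Q}⁺ = {H, N, Q}; {C, N, Q}⁺ = {C, F, K, N, Q}; {C, H, Q}⁺ = {C, H, Q}; … — none reach the full schema.
{F, G, K, Q}⁺: FGK→HN adds H, N; HKQ→C adds C → {C, F, G, H, K, N, Q}. Minimal: {G, K, Q}⁺ = {G, K, Q}; {F, K, Q}⁺ = {F, K, Q}; {F, G, Q}⁺ = {F, G, Q}; … — none reach the full schema.
{H, K, N, Q}⁺: HKQ→C adds C; CNQ→FK adds F; CHN→FGK adds G → {C, F, G, H, K, N, Q}. Minimal: {K, N, Q}⁺ = {K, N, Q}; {H, N, Q}⁺ = {H, N, Q}; {H, K, Q}⁺ = {C, H, K, Q}; … — none reach the full schema.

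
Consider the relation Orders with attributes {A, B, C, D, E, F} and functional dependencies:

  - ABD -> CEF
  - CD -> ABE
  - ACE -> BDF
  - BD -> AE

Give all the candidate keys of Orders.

(B, D), (C, D), (A, C, E)

{B, D}⁺: BD→AE adds A, E; ABD→CEF adds C, F → {A, B, C, D, E, F}. Minimal: {D}⁺ = {D}; {B}⁺ = {B} — none reach the full schema.
{C, D}⁺: CD→ABE adds A, B, E; ACE→BDF adds F → {A, B, C, D, E, F}. Minimal: {D}⁺ = {D}; {C}⁺ = {C} — none reach the full schema.
{A, C, E}⁺: ACE→BDF adds B, D, F → {A, B, C, D, E, F}. Minimal: {C, E}⁺ = {C, E}; {A, E}⁺ = {A, E}; {A, C}⁺ = {A, C} — none reach the full schema.
Any other superkey contains one of these as a subset, so there are no further candidate keys.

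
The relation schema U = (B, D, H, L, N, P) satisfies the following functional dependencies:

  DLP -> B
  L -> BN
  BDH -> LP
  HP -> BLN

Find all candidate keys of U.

Attributes D, H never appear on any right-hand side, so every candidate key must contain {D, H}.
{D, H}⁺ = {D, H}, which is not all of the schema, so we must add further attributes.
{B, D, H}⁺: BDH→LP adds L, P; HP→BLN adds N → {B, D, H, L, N, P}. Minimal: {D, H}⁺ = {D, H}; {B, H}⁺ = {B, H}; {B, D}⁺ = {B, D} — none reach the full schema.
{D, H, L}⁺: L→BN adds B, N; BDH→LP adds P → {B, D, H, L, N, P}. Minimal: {H, L}⁺ = {B, H, L, N}; {D, L}⁺ = {B, D, L, N}; {D, H}⁺ = {D, H} — none reach the full schema.
{D, H, P}⁺: HP→BLN adds B, L, N → {B, D, H, L, N, P}. Minimal: {H, P}⁺ = {B, H, L, N, P}; {D, P}⁺ = {D, P}; {D, H}⁺ = {D, H} — none reach the full schema.

(B, D, H), (D, H, L), (D, H, P)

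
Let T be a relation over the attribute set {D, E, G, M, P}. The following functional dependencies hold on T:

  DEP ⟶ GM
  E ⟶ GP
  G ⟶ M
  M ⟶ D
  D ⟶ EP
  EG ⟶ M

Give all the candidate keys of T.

D, E, G, M

{D}⁺: D→EP adds E, P; DEP→GM adds G, M → {D, E, G, M, P}.
{E}⁺: E→GP adds G, P; G→M adds M; M→D adds D → {D, E, G, M, P}.
{G}⁺: G→M adds M; M→D adds D; D→EP adds E, P → {D, E, G, M, P}.
{M}⁺: M→D adds D; D→EP adds E, P; DEP→GM adds G → {D, E, G, M, P}.
Any other superkey contains one of these as a subset, so there are no further candidate keys.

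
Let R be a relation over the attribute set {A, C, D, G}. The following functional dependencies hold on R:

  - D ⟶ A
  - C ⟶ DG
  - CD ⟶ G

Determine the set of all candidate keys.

Attribute C never appears on the right-hand side of any dependency, so C must belong to every candidate key.
{C}⁺ = {A, C, D, G}, which is all of the schema, so {C} is the only candidate key.

C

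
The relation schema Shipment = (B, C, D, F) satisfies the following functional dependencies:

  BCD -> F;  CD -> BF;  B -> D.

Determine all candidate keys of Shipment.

(B, C), (C, D)

Attribute C never appears on the right-hand side of any dependency, so C must belong to every candidate key.
{C}⁺ = {C}, which is not all of the schema, so we must add further attributes.
{B, C}⁺: B→D adds D; BCD→F adds F → {B, C, D, F}. Minimal: {C}⁺ = {C}; {B}⁺ = {B, D} — none reach the full schema.
{C, D}⁺: CD→BF adds B, F → {B, C, D, F}. Minimal: {D}⁺ = {D}; {C}⁺ = {C} — none reach the full schema.
Any other superkey contains one of these as a subset, so there are no further candidate keys.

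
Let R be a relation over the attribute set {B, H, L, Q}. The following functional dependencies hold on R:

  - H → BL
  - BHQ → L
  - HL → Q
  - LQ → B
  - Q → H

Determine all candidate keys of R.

{H}, {Q}

{H}⁺: H→BL adds B, L; HL→Q adds Q → {B, H, L, Q}.
{Q}⁺: Q→H adds H; H→BL adds B, L → {B, H, L, Q}.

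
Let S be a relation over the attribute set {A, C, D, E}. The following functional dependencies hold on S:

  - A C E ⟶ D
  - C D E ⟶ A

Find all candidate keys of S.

{A, C, E}; {C, D, E}

Attributes C, E never appear on any right-hand side, so every candidate key must contain {C, E}.
{C, E}⁺ = {C, E}, which is not all of the schema, so we must add further attributes.
{A, C, E}⁺: ACE→D adds D → {A, C, D, E}.
{C, D, E}⁺: CDE→A adds A → {A, C, D, E}.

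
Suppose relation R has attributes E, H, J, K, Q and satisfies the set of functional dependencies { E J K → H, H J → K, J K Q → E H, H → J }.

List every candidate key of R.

HQ, JKQ

{H, Q}⁺: H→J adds J; HJ→K adds K; JKQ→EH adds E → {E, H, J, K, Q}.
{J, K, Q}⁺: JKQ→EH adds E, H → {E, H, J, K, Q}.
Any other superkey contains one of these as a subset, so there are no further candidate keys.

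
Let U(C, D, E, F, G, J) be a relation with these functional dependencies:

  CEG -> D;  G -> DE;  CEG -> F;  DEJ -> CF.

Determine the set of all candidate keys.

Attributes G, J never appear on any right-hand side, so every candidate key must contain {G, J}.
{G, J}⁺ = {C, D, E, F, G, J}, which is all of the schema, so {G, J} is the only candidate key.

GJ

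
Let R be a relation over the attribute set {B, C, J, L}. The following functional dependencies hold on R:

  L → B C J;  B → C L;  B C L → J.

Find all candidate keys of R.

{B}⁺: B→CL adds C, L; BCL→J adds J → {B, C, J, L}.
{L}⁺: L→BCJ adds B, C, J → {B, C, J, L}.

B, L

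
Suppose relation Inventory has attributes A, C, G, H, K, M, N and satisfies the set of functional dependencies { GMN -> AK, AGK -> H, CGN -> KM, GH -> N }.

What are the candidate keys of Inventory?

{C, G, H}, {C, G, N}, {A, C, G, K}

Attributes C, G never appear on any right-hand side, so every candidate key must contain {C, G}.
{C, G}⁺ = {C, G}, which is not all of the schema, so we must add further attributes.
{C, G, H}⁺: GH→N adds N; CGN→KM adds K, M; GMN→AK adds A → {A, C, G, H, K, M, N}. Minimal: {G, H}⁺ = {G, H, N}; {C, H}⁺ = {C, H}; {C, G}⁺ = {C, G} — none reach the full schema.
{C, G, N}⁺: CGN→KM adds K, M; GMN→AK adds A; AGK→H adds H → {A, C, G, H, K, M, N}. Minimal: {G, N}⁺ = {G, N}; {C, N}⁺ = {C, N}; {C, G}⁺ = {C, G} — none reach the full schema.
{A, C, G, K}⁺: AGK→H adds H; GH→N adds N; CGN→KM adds M → {A, C, G, H, K, M, N}. Minimal: {C, G, K}⁺ = {C, G, K}; {A, G, K}⁺ = {A, G, H, K, N}; {A, C, K}⁺ = {A, C, K}; … — none reach the full schema.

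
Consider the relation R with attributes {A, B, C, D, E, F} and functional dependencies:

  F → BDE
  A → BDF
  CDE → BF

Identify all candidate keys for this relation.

{A, C}⁺: A→BDF adds B, D, F; F→BDE adds E → {A, B, C, D, E, F}. Minimal: {C}⁺ = {C}; {A}⁺ = {A, B, D, E, F} — none reach the full schema.

(A, C)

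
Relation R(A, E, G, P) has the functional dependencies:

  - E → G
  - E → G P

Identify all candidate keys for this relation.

{A, E}

Attributes A, E never appear on any right-hand side, so every candidate key must contain {A, E}.
{A, E}⁺ = {A, E, G, P}, which is all of the schema, so {A, E} is the only candidate key.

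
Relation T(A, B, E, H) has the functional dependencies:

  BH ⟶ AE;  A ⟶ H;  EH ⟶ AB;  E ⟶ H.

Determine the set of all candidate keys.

(E), (A, B), (B, H)

{E}⁺: E→H adds H; EH→AB adds A, B → {A, B, E, H}.
{A, B}⁺: A→H adds H; BH→AE adds E → {A, B, E, H}. Minimal: {B}⁺ = {B}; {A}⁺ = {A, H} — none reach the full schema.
{B, H}⁺: BH→AE adds A, E → {A, B, E, H}. Minimal: {H}⁺ = {H}; {B}⁺ = {B} — none reach the full schema.
Any other superkey contains one of these as a subset, so there are no further candidate keys.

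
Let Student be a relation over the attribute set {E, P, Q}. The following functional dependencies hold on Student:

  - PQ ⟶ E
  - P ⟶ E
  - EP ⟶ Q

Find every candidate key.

{P}

Attribute P never appears on the right-hand side of any dependency, so P must belong to every candidate key.
{P}⁺ = {E, P, Q}, which is all of the schema, so {P} is the only candidate key.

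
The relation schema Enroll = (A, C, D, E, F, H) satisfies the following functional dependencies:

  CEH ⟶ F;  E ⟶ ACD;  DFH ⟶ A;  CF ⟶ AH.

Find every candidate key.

Attribute E never appears on the right-hand side of any dependency, so E must belong to every candidate key.
{E}⁺ = {A, C, D, E}, which is not all of the schema, so we must add further attributes.
{E, F}⁺: E→ACD adds A, C, D; CF→AH adds H → {A, C, D, E, F, H}. Minimal: {F}⁺ = {F}; {E}⁺ = {A, C, D, E} — none reach the full schema.
{E, H}⁺: E→ACD adds A, C, D; CEH→F adds F → {A, C, D, E, F, H}. Minimal: {H}⁺ = {H}; {E}⁺ = {A, C, D, E} — none reach the full schema.

{E, F}, {E, H}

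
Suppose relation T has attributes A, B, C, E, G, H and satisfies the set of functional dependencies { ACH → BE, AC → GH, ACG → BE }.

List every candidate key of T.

{A, C}

Attributes A, C never appear on any right-hand side, so every candidate key must contain {A, C}.
{A, C}⁺ = {A, B, C, E, G, H}, which is all of the schema, so {A, C} is the only candidate key.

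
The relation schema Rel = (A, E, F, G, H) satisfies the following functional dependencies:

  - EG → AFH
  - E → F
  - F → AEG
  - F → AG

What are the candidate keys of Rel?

{E}⁺: E→F adds F; F→AEG adds A, G; EG→AFH adds H → {A, E, F, G, H}.
{F}⁺: F→AEG adds A, E, G; EG→AFH adds H → {A, E, F, G, H}.
Any other superkey contains one of these as a subset, so there are no further candidate keys.

(E), (F)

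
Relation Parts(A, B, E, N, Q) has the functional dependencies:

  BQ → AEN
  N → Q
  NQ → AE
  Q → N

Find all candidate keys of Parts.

BN, BQ

Attribute B never appears on the right-hand side of any dependency, so B must belong to every candidate key.
{B}⁺ = {B}, which is not all of the schema, so we must add further attributes.
{B, N}⁺: N→Q adds Q; NQ→AE adds A, E → {A, B, E, N, Q}. Minimal: {N}⁺ = {A, E, N, Q}; {B}⁺ = {B} — none reach the full schema.
{B, Q}⁺: BQ→AEN adds A, E, N → {A, B, E, N, Q}. Minimal: {Q}⁺ = {A, E, N, Q}; {B}⁺ = {B} — none reach the full schema.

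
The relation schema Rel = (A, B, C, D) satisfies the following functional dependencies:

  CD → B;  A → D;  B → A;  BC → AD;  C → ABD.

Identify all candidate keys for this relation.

C

{C}⁺: C→ABD adds A, B, D → {A, B, C, D}.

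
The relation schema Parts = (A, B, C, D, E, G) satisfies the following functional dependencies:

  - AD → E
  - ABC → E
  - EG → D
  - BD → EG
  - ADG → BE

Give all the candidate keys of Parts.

Attributes A, C never appear on any right-hand side, so every candidate key must contain {A, C}.
{A, C}⁺ = {A, C}, which is not all of the schema, so we must add further attributes.
{A, B, C, D}⁺: AD→E adds E; BD→EG adds G → {A, B, C, D, E, G}.
{A, B, C, G}⁺: ABC→E adds E; EG→D adds D → {A, B, C, D, E, G}.
{A, C, D, G}⁺: AD→E adds E; ADG→BE adds B → {A, B, C, D, E, G}.
{A, C, E, G}⁺: EG→D adds D; ADG→BE adds B → {A, B, C, D, E, G}.

{A, B, C, D}; {A, B, C, G}; {A, C, D, G}; {A, C, E, G}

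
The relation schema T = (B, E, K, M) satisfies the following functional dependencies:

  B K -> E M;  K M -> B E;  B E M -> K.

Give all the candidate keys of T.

(B, K), (K, M), (B, E, M)

{B, K}⁺: BK→EM adds E, M → {B, E, K, M}. Minimal: {K}⁺ = {K}; {B}⁺ = {B} — none reach the full schema.
{K, M}⁺: KM→BE adds B, E → {B, E, K, M}. Minimal: {M}⁺ = {M}; {K}⁺ = {K} — none reach the full schema.
{B, E, M}⁺: BEM→K adds K → {B, E, K, M}. Minimal: {E, M}⁺ = {E, M}; {B, M}⁺ = {B, M}; {B, E}⁺ = {B, E} — none reach the full schema.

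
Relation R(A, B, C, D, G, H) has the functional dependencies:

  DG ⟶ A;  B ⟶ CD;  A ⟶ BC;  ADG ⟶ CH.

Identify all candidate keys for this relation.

{A, G}⁺: A→BC adds B, C; B→CD adds D; ADG→CH adds H → {A, B, C, D, G, H}.
{B, G}⁺: B→CD adds C, D; DG→A adds A; ADG→CH adds H → {A, B, C, D, G, H}.
{D, G}⁺: DG→A adds A; A→BC adds B, C; ADG→CH adds H → {A, B, C, D, G, H}.

(A, G), (B, G), (D, G)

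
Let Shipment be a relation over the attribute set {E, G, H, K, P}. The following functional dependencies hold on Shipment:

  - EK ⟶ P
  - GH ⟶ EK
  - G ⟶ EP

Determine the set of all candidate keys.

{G, H}

Attributes G, H never appear on any right-hand side, so every candidate key must contain {G, H}.
{G, H}⁺ = {E, G, H, K, P}, which is all of the schema, so {G, H} is the only candidate key.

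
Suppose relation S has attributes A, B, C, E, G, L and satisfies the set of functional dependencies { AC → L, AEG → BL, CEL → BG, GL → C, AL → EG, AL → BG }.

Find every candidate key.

Attribute A never appears on the right-hand side of any dependency, so A must belong to every candidate key.
{A}⁺ = {A}, which is not all of the schema, so we must add further attributes.
{A, C}⁺: AC→L adds L; AL→EG adds E, G; AL→BG adds B → {A, B, C, E, G, L}. Minimal: {C}⁺ = {C}; {A}⁺ = {A} — none reach the full schema.
{A, L}⁺: AL→EG adds E, G; AL→BG adds B; GL→C adds C → {A, B, C, E, G, L}. Minimal: {L}⁺ = {L}; {A}⁺ = {A} — none reach the full schema.
{A, E, G}⁺: AEG→BL adds B, L; GL→C adds C → {A, B, C, E, G, L}. Minimal: {E, G}⁺ = {E, G}; {A, G}⁺ = {A, G}; {A, E}⁺ = {A, E} — none reach the full schema.
Any other superkey contains one of these as a subset, so there are no further candidate keys.

{A, C}, {A, L}, {A, E, G}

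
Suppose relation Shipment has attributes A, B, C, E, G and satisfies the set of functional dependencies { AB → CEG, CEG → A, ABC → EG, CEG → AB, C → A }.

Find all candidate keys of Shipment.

AB; BC; CEG

{A, B}⁺: AB→CEG adds C, E, G → {A, B, C, E, G}. Minimal: {B}⁺ = {B}; {A}⁺ = {A} — none reach the full schema.
{B, C}⁺: C→A adds A; AB→CEG adds E, G → {A, B, C, E, G}. Minimal: {C}⁺ = {A, C}; {B}⁺ = {B} — none reach the full schema.
{C, E, G}⁺: CEG→A adds A; CEG→AB adds B → {A, B, C, E, G}. Minimal: {E, G}⁺ = {E, G}; {C, G}⁺ = {A, C, G}; {C, E}⁺ = {A, C, E} — none reach the full schema.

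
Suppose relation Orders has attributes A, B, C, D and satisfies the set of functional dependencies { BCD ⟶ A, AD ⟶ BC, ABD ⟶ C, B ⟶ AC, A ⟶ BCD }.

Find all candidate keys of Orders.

{A}, {B}

{A}⁺: A→BCD adds B, C, D → {A, B, C, D}.
{B}⁺: B→AC adds A, C; A→BCD adds D → {A, B, C, D}.
Any other superkey contains one of these as a subset, so there are no further candidate keys.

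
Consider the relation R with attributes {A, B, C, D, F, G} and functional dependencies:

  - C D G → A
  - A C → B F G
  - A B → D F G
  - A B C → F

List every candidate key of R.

{A, C}, {C, D, G}

{A, C}⁺: AC→BFG adds B, F, G; AB→DFG adds D → {A, B, C, D, F, G}.
{C, D, G}⁺: CDG→A adds A; AC→BFG adds B, F → {A, B, C, D, F, G}.
Any other superkey contains one of these as a subset, so there are no further candidate keys.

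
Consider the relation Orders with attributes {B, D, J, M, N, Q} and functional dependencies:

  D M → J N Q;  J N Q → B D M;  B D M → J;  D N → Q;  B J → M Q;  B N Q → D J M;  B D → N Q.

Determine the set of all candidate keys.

BD, DM, BJN, BNQ, DJN, JNQ

{B, D}⁺: BD→NQ adds N, Q; BNQ→DJM adds J, M → {B, D, J, M, N, Q}. Minimal: {D}⁺ = {D}; {B}⁺ = {B} — none reach the full schema.
{D, M}⁺: DM→JNQ adds J, N, Q; JNQ→BDM adds B → {B, D, J, M, N, Q}. Minimal: {M}⁺ = {M}; {D}⁺ = {D} — none reach the full schema.
{B, J, N}⁺: BJ→MQ adds M, Q; BNQ→DJM adds D → {B, D, J, M, N, Q}. Minimal: {J, N}⁺ = {J, N}; {B, N}⁺ = {B, N}; {B, J}⁺ = {B, J, M, Q} — none reach the full schema.
{B, N, Q}⁺: BNQ→DJM adds D, J, M → {B, D, J, M, N, Q}. Minimal: {N, Q}⁺ = {N, Q}; {B, Q}⁺ = {B, Q}; {B, N}⁺ = {B, N} — none reach the full schema.
{D, J, N}⁺: DN→Q adds Q; JNQ→BDM adds B, M → {B, D, J, M, N, Q}. Minimal: {J, N}⁺ = {J, N}; {D, N}⁺ = {D, N, Q}; {D, J}⁺ = {D, J} — none reach the full schema.
{J, N, Q}⁺: JNQ→BDM adds B, D, M → {B, D, J, M, N, Q}. Minimal: {N, Q}⁺ = {N, Q}; {J, Q}⁺ = {J, Q}; {J, N}⁺ = {J, N} — none reach the full schema.
Any other superkey contains one of these as a subset, so there are no further candidate keys.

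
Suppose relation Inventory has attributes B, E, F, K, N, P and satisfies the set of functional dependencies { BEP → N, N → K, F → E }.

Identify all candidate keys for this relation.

{B, F, P}⁺: F→E adds E; BEP→N adds N; N→K adds K → {B, E, F, K, N, P}.
No other minimal superkey exists.

BFP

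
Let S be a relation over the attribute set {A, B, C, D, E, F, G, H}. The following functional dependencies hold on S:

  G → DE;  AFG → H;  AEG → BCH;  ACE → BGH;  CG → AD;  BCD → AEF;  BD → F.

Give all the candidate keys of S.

{A, G}⁺: G→DE adds D, E; AEG→BCH adds B, C, H; BCD→AEF adds F → {A, B, C, D, E, F, G, H}.
{C, G}⁺: G→DE adds D, E; CG→AD adds A; AEG→BCH adds B, H; BCD→AEF adds F → {A, B, C, D, E, F, G, H}.
{A, C, E}⁺: ACE→BGH adds B, G, H; CG→AD adds D; BCD→AEF adds F → {A, B, C, D, E, F, G, H}.
{B, C, D}⁺: BCD→AEF adds A, E, F; ACE→BGH adds G, H → {A, B, C, D, E, F, G, H}.

(A, G); (C, G); (A, C, E); (B, C, D)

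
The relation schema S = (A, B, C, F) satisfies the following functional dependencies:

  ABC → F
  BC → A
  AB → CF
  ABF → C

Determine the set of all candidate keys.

Attribute B never appears on the right-hand side of any dependency, so B must belong to every candidate key.
{B}⁺ = {B}, which is not all of the schema, so we must add further attributes.
{A, B}⁺: AB→CF adds C, F → {A, B, C, F}. Minimal: {B}⁺ = {B}; {A}⁺ = {A} — none reach the full schema.
{B, C}⁺: BC→A adds A; AB→CF adds F → {A, B, C, F}. Minimal: {C}⁺ = {C}; {B}⁺ = {B} — none reach the full schema.
Any other superkey contains one of these as a subset, so there are no further candidate keys.

(A, B); (B, C)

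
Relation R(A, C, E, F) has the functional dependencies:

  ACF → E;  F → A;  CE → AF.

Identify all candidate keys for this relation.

Attribute C never appears on the right-hand side of any dependency, so C must belong to every candidate key.
{C}⁺ = {C}, which is not all of the schema, so we must add further attributes.
{C, E}⁺: CE→AF adds A, F → {A, C, E, F}. Minimal: {E}⁺ = {E}; {C}⁺ = {C} — none reach the full schema.
{C, F}⁺: F→A adds A; ACF→E adds E → {A, C, E, F}. Minimal: {F}⁺ = {A, F}; {C}⁺ = {C} — none reach the full schema.
Any other superkey contains one of these as a subset, so there are no further candidate keys.

CE, CF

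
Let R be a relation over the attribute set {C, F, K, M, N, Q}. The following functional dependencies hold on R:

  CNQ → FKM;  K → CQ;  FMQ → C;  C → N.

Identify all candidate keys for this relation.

{K}⁺: K→CQ adds C, Q; C→N adds N; CNQ→FKM adds F, M → {C, F, K, M, N, Q}.
{C, Q}⁺: C→N adds N; CNQ→FKM adds F, K, M → {C, F, K, M, N, Q}. Minimal: {Q}⁺ = {Q}; {C}⁺ = {C, N} — none reach the full schema.
{F, M, Q}⁺: FMQ→C adds C; C→N adds N; CNQ→FKM adds K → {C, F, K, M, N, Q}. Minimal: {M, Q}⁺ = {M, Q}; {F, Q}⁺ = {F, Q}; {F, M}⁺ = {F, M} — none reach the full schema.
Any other superkey contains one of these as a subset, so there are no further candidate keys.

K, CQ, FMQ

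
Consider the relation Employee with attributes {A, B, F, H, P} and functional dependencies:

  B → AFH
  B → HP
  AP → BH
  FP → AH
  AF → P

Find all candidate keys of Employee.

{B}⁺: B→AFH adds A, F, H; B→HP adds P → {A, B, F, H, P}.
{A, F}⁺: AF→P adds P; AP→BH adds B, H → {A, B, F, H, P}. Minimal: {F}⁺ = {F}; {A}⁺ = {A} — none reach the full schema.
{A, P}⁺: AP→BH adds B, H; B→AFH adds F → {A, B, F, H, P}. Minimal: {P}⁺ = {P}; {A}⁺ = {A} — none reach the full schema.
{F, P}⁺: FP→AH adds A, H; AP→BH adds B → {A, B, F, H, P}. Minimal: {P}⁺ = {P}; {F}⁺ = {F} — none reach the full schema.

(B), (A, F), (A, P), (F, P)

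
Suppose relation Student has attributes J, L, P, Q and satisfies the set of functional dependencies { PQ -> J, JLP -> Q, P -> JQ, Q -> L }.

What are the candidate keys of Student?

{P}⁺: P→JQ adds J, Q; Q→L adds L → {J, L, P, Q}.

{P}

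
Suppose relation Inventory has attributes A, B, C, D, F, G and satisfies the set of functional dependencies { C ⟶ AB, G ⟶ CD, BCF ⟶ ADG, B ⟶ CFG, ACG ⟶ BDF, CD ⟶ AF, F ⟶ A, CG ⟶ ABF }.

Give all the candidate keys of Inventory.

B; C; G

{B}⁺: B→CFG adds C, F, G; F→A adds A; G→CD adds D → {A, B, C, D, F, G}.
{C}⁺: C→AB adds A, B; B→CFG adds F, G; ACG→BDF adds D → {A, B, C, D, F, G}.
{G}⁺: G→CD adds C, D; CD→AF adds A, F; CG→ABF adds B → {A, B, C, D, F, G}.
Any other superkey contains one of these as a subset, so there are no further candidate keys.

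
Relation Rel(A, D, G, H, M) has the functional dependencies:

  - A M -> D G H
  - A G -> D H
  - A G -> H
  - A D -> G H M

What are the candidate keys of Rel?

(A, D), (A, G), (A, M)

Attribute A never appears on the right-hand side of any dependency, so A must belong to every candidate key.
{A}⁺ = {A}, which is not all of the schema, so we must add further attributes.
{A, D}⁺: AD→GHM adds G, H, M → {A, D, G, H, M}. Minimal: {D}⁺ = {D}; {A}⁺ = {A} — none reach the full schema.
{A, G}⁺: AG→DH adds D, H; AD→GHM adds M → {A, D, G, H, M}. Minimal: {G}⁺ = {G}; {A}⁺ = {A} — none reach the full schema.
{A, M}⁺: AM→DGH adds D, G, H → {A, D, G, H, M}. Minimal: {M}⁺ = {M}; {A}⁺ = {A} — none reach the full schema.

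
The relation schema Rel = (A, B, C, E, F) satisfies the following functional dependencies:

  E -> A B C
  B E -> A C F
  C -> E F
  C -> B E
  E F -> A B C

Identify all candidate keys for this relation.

{C}; {E}

{C}⁺: C→EF adds E, F; C→BE adds B; EF→ABC adds A → {A, B, C, E, F}.
{E}⁺: E→ABC adds A, B, C; BE→ACF adds F → {A, B, C, E, F}.
Any other superkey contains one of these as a subset, so there are no further candidate keys.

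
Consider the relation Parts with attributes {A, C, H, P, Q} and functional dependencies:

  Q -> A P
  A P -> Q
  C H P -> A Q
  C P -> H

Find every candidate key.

Attribute C never appears on the right-hand side of any dependency, so C must belong to every candidate key.
{C}⁺ = {C}, which is not all of the schema, so we must add further attributes.
{C, P}⁺: CP→H adds H; CHP→AQ adds A, Q → {A, C, H, P, Q}. Minimal: {P}⁺ = {P}; {C}⁺ = {C} — none reach the full schema.
{C, Q}⁺: Q→AP adds A, P; CP→H adds H → {A, C, H, P, Q}. Minimal: {Q}⁺ = {A, P, Q}; {C}⁺ = {C} — none reach the full schema.
Any other superkey contains one of these as a subset, so there are no further candidate keys.

{C, P}, {C, Q}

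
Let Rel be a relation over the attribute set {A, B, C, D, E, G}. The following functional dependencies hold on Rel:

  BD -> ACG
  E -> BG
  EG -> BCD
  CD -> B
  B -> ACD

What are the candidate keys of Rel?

E

Attribute E never appears on the right-hand side of any dependency, so E must belong to every candidate key.
{E}⁺ = {A, B, C, D, E, G}, which is all of the schema, so {E} is the only candidate key.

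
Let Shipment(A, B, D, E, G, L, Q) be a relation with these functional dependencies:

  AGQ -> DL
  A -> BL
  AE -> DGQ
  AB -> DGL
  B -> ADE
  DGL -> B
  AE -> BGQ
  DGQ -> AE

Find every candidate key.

A, B, DGL, DGQ

{A}⁺: A→BL adds B, L; AB→DGL adds D, G; B→ADE adds E; AE→BGQ adds Q → {A, B, D, E, G, L, Q}.
{B}⁺: B→ADE adds A, D, E; AE→BGQ adds G, Q; AGQ→DL adds L → {A, B, D, E, G, L, Q}.
{D, G, L}⁺: DGL→B adds B; B→ADE adds A, E; AE→BGQ adds Q → {A, B, D, E, G, L, Q}. Minimal: {G, L}⁺ = {G, L}; {D, L}⁺ = {D, L}; {D, G}⁺ = {D, G} — none reach the full schema.
{D, G, Q}⁺: DGQ→AE adds A, E; AGQ→DL adds L; A→BL adds B → {A, B, D, E, G, L, Q}. Minimal: {G, Q}⁺ = {G, Q}; {D, Q}⁺ = {D, Q}; {D, G}⁺ = {D, G} — none reach the full schema.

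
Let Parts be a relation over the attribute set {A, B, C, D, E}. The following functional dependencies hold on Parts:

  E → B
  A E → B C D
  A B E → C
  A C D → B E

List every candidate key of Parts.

{A, E}; {A, C, D}

{A, E}⁺: E→B adds B; AE→BCD adds C, D → {A, B, C, D, E}. Minimal: {E}⁺ = {B, E}; {A}⁺ = {A} — none reach the full schema.
{A, C, D}⁺: ACD→BE adds B, E → {A, B, C, D, E}. Minimal: {C, D}⁺ = {C, D}; {A, D}⁺ = {A, D}; {A, C}⁺ = {A, C} — none reach the full schema.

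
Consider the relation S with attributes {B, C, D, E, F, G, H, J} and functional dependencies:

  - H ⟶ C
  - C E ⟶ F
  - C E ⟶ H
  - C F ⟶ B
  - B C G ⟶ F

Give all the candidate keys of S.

CDEGJ, DEGHJ

Attributes D, E, G, J never appear on any right-hand side, so every candidate key must contain {D, E, G, J}.
{D, E, G, J}⁺ = {D, E, G, J}, which is not all of the schema, so we must add further attributes.
{C, D, E, G, J}⁺: CE→F adds F; CE→H adds H; CF→B adds B → {B, C, D, E, F, G, H, J}.
{D, E, G, H, J}⁺: H→C adds C; CE→F adds F; CF→B adds B → {B, C, D, E, F, G, H, J}.
Any other superkey contains one of these as a subset, so there are no further candidate keys.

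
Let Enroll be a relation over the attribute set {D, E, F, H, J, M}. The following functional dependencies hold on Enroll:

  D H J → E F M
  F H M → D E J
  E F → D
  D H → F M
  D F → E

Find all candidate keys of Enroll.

(D, H); (E, F, H); (F, H, M)

Attribute H never appears on the right-hand side of any dependency, so H must belong to every candidate key.
{H}⁺ = {H}, which is not all of the schema, so we must add further attributes.
{D, H}⁺: DH→FM adds F, M; DF→E adds E; FHM→DEJ adds J → {D, E, F, H, J, M}. Minimal: {H}⁺ = {H}; {D}⁺ = {D} — none reach the full schema.
{E, F, H}⁺: EF→D adds D; DH→FM adds M; FHM→DEJ adds J → {D, E, F, H, J, M}. Minimal: {F, H}⁺ = {F, H}; {E, H}⁺ = {E, H}; {E, F}⁺ = {D, E, F} — none reach the full schema.
{F, H, M}⁺: FHM→DEJ adds D, E, J → {D, E, F, H, J, M}. Minimal: {H, M}⁺ = {H, M}; {F, M}⁺ = {F, M}; {F, H}⁺ = {F, H} — none reach the full schema.
Any other superkey contains one of these as a subset, so there are no further candidate keys.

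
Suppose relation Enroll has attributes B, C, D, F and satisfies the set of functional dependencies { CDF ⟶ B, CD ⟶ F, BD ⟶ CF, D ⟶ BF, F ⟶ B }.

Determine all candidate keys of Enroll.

Attribute D never appears on the right-hand side of any dependency, so D must belong to every candidate key.
{D}⁺ = {B, C, D, F}, which is all of the schema, so {D} is the only candidate key.

(D)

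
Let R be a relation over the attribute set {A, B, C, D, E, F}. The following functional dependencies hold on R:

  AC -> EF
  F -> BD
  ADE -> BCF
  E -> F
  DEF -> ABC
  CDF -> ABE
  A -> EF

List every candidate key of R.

{A}, {E}, {C, F}

{A}⁺: A→EF adds E, F; F→BD adds B, D; ADE→BCF adds C → {A, B, C, D, E, F}.
{E}⁺: E→F adds F; F→BD adds B, D; DEF→ABC adds A, C → {A, B, C, D, E, F}.
{C, F}⁺: F→BD adds B, D; CDF→ABE adds A, E → {A, B, C, D, E, F}. Minimal: {F}⁺ = {B, D, F}; {C}⁺ = {C} — none reach the full schema.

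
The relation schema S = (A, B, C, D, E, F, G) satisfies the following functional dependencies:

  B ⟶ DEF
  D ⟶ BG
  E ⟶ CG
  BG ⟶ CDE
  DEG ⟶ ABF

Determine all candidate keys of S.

{B}; {D}

{B}⁺: B→DEF adds D, E, F; D→BG adds G; E→CG adds C; DEG→ABF adds A → {A, B, C, D, E, F, G}.
{D}⁺: D→BG adds B, G; BG→CDE adds C, E; DEG→ABF adds A, F → {A, B, C, D, E, F, G}.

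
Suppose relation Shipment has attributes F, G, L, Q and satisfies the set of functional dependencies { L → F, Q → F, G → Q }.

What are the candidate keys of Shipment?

Attributes G, L never appear on any right-hand side, so every candidate key must contain {G, L}.
{G, L}⁺ = {F, G, L, Q}, which is all of the schema, so {G, L} is the only candidate key.

{G, L}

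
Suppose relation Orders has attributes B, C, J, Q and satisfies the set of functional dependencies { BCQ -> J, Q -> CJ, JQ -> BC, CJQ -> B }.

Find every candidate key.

{Q}⁺: Q→CJ adds C, J; JQ→BC adds B → {B, C, J, Q}.

{Q}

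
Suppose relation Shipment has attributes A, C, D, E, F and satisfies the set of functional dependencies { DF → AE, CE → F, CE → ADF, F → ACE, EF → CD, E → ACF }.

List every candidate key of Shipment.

{E}; {F}

{E}⁺: E→ACF adds A, C, F; CE→ADF adds D → {A, C, D, E, F}.
{F}⁺: F→ACE adds A, C, E; EF→CD adds D → {A, C, D, E, F}.
Any other superkey contains one of these as a subset, so there are no further candidate keys.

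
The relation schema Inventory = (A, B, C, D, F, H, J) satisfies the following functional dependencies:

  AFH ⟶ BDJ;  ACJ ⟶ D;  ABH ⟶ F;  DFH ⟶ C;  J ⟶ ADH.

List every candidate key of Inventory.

{B, J}⁺: J→ADH adds A, D, H; ABH→F adds F; DFH→C adds C → {A, B, C, D, F, H, J}. Minimal: {J}⁺ = {A, D, H, J}; {B}⁺ = {B} — none reach the full schema.
{F, J}⁺: J→ADH adds A, D, H; AFH→BDJ adds B; DFH→C adds C → {A, B, C, D, F, H, J}. Minimal: {J}⁺ = {A, D, H, J}; {F}⁺ = {F} — none reach the full schema.
{A, B, H}⁺: ABH→F adds F; AFH→BDJ adds D, J; DFH→C adds C → {A, B, C, D, F, H, J}. Minimal: {B, H}⁺ = {B, H}; {A, H}⁺ = {A, H}; {A, B}⁺ = {A, B} — none reach the full schema.
{A, F, H}⁺: AFH→BDJ adds B, D, J; DFH→C adds C → {A, B, C, D, F, H, J}. Minimal: {F, H}⁺ = {F, H}; {A, H}⁺ = {A, H}; {A, F}⁺ = {A, F} — none reach the full schema.

(B, J); (F, J); (A, B, H); (A, F, H)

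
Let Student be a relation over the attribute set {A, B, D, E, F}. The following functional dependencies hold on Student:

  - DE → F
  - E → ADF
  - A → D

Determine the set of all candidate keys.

Attributes B, E never appear on any right-hand side, so every candidate key must contain {B, E}.
{B, E}⁺ = {A, B, D, E, F}, which is all of the schema, so {B, E} is the only candidate key.

(B, E)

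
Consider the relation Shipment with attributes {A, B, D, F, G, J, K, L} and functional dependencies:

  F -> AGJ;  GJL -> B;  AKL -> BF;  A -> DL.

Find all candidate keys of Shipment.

{A, K}, {F, K}

Attribute K never appears on the right-hand side of any dependency, so K must belong to every candidate key.
{K}⁺ = {K}, which is not all of the schema, so we must add further attributes.
{A, K}⁺: A→DL adds D, L; AKL→BF adds B, F; F→AGJ adds G, J → {A, B, D, F, G, J, K, L}. Minimal: {K}⁺ = {K}; {A}⁺ = {A, D, L} — none reach the full schema.
{F, K}⁺: F→AGJ adds A, G, J; A→DL adds D, L; GJL→B adds B → {A, B, D, F, G, J, K, L}. Minimal: {K}⁺ = {K}; {F}⁺ = {A, B, D, F, G, J, L} — none reach the full schema.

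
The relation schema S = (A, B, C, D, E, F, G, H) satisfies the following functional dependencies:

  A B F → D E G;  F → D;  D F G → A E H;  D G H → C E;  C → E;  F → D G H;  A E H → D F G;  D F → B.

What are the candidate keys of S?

(F); (A, C, H); (A, E, H); (A, D, G, H)

{F}⁺: F→D adds D; F→DGH adds G, H; DF→B adds B; DFG→AEH adds A, E; DGH→CE adds C → {A, B, C, D, E, F, G, H}.
{A, C, H}⁺: C→E adds E; AEH→DFG adds D, F, G; DF→B adds B → {A, B, C, D, E, F, G, H}. Minimal: {C, H}⁺ = {C, E, H}; {A, H}⁺ = {A, H}; {A, C}⁺ = {A, C, E} — none reach the full schema.
{A, E, H}⁺: AEH→DFG adds D, F, G; DF→B adds B; DGH→CE adds C → {A, B, C, D, E, F, G, H}. Minimal: {E, H}⁺ = {E, H}; {A, H}⁺ = {A, H}; {A, E}⁺ = {A, E} — none reach the full schema.
{A, D, G, H}⁺: DGH→CE adds C, E; AEH→DFG adds F; DF→B adds B → {A, B, C, D, E, F, G, H}. Minimal: {D, G, H}⁺ = {C, D, E, G, H}; {A, G, H}⁺ = {A, G, H}; {A, D, H}⁺ = {A, D, H}; … — none reach the full schema.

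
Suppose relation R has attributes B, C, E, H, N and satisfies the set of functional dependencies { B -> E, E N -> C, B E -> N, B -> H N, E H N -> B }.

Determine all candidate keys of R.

{B}⁺: B→E adds E; BE→N adds N; B→HN adds H; EN→C adds C → {B, C, E, H, N}.
{E, H, N}⁺: EN→C adds C; EHN→B adds B → {B, C, E, H, N}.

(B); (E, H, N)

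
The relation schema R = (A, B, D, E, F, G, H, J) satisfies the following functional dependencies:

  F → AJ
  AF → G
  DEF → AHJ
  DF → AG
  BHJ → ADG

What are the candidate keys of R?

{B, D, E, F}; {B, E, F, H}

Attributes B, E, F never appear on any right-hand side, so every candidate key must contain {B, E, F}.
{B, E, F}⁺ = {A, B, E, F, G, J}, which is not all of the schema, so we must add further attributes.
{B, D, E, F}⁺: F→AJ adds A, J; AF→G adds G; DEF→AHJ adds H → {A, B, D, E, F, G, H, J}. Minimal: {D, E, F}⁺ = {A, D, E, F, G, H, J}; {B, E, F}⁺ = {A, B, E, F, G, J}; {B, D, F}⁺ = {A, B, D, F, G, J}; … — none reach the full schema.
{B, E, F, H}⁺: F→AJ adds A, J; AF→G adds G; BHJ→ADG adds D → {A, B, D, E, F, G, H, J}. Minimal: {E, F, H}⁺ = {A, E, F, G, H, J}; {B, F, H}⁺ = {A, B, D, F, G, H, J}; {B, E, H}⁺ = {B, E, H}; … — none reach the full schema.
Any other superkey contains one of these as a subset, so there are no further candidate keys.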